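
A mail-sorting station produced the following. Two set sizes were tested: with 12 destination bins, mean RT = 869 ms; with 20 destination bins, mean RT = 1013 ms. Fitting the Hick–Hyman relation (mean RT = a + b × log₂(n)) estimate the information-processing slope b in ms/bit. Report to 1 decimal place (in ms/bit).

Slope: b = (1013 − 869) / (log₂ 20 − log₂ 12) = 144/0.7370 = 195.396 ms/bit.

195.4 ms/bit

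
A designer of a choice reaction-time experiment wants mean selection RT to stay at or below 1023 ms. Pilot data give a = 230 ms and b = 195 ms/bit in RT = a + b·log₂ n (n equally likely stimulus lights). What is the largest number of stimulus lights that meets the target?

16

195·log₂ n ≤ 1023 − 230 = 793, giving log₂ n ≤ 4.0667 and n ≤ 16.757. The largest whole number is 16.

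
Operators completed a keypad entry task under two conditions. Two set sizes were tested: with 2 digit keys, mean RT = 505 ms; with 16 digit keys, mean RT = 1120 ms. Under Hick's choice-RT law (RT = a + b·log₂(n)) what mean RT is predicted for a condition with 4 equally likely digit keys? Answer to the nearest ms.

710 ms

With log₂ n on the abscissa the relation is linear; from the two conditions:
  b = (1120 − 505) / (log₂ 16 − log₂ 2) = 615 / (4 − 1) = 205 ms/bit
  a = 505 − 205 × 1 = 300 ms
Then RT(4) = 300 + 205 × log₂ 4 = 300 + 205 × 2 ≈ 710.000 ms.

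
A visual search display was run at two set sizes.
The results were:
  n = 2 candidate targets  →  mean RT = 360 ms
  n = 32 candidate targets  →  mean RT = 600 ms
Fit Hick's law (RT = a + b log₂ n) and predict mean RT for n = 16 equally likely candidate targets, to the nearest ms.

With log₂ n on the abscissa the relation is linear; from the two conditions:
  b = (600 − 360) / (log₂ 32 − log₂ 2) = 240 / (5 − 1) = 60 ms/bit
  a = 360 − 60 × 1 = 300 ms
Then RT(16) = 300 + 60 × log₂ 16 = 300 + 60 × 4 ≈ 540.000 ms.

540 ms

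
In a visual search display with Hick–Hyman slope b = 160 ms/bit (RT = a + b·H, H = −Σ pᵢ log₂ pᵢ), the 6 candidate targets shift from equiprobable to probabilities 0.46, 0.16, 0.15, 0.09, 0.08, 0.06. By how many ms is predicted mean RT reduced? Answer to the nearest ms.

62 ms

Equiprobable entropy H₀ = log₂ 6 = 2.5850 bits.
Skewed entropy H = −Σ pᵢ log₂ pᵢ = 2.1966 bits.
ΔRT = b·(H₀ − H) = 160 × 0.3884 = 62.14 ms.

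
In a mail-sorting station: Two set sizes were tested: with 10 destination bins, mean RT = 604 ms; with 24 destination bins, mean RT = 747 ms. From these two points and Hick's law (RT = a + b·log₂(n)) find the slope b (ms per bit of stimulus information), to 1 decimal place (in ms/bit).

The slope on a log₂ axis is (747 − 604) / (4.5850 − 3.3219) = 113.219 ms/bit.

113.2 ms/bit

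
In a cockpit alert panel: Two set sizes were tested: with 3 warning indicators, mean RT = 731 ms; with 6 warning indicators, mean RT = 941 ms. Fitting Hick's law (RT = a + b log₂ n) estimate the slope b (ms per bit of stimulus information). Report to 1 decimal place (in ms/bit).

210.0 ms/bit

Slope: b = (941 − 731) / (log₂ 6 − log₂ 3) = 210/1.0000 = 210.000 ms/bit.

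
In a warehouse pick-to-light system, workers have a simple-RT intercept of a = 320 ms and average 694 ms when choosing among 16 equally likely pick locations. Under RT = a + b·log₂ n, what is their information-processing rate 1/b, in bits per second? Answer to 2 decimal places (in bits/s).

b = (694 − 320)/log₂ 16 = 374/4 = 93.500 ms per bit = 0.09350 s/bit; the reciprocal is 10.695 bits/s.

10.70 bits/s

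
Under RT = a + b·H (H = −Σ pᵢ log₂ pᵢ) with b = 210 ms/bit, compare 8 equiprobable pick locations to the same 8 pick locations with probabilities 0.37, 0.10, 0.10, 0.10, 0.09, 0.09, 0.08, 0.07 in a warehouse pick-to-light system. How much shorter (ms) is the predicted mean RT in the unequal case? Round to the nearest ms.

The RT saving is b·ΔH. Equiprobable H₀ = log₂(8) = 3.0000 bits; with the given probabilities H = 2.7127 bits.
b·(H₀ − H) = 210 × (3.0000 − 2.7127) = 60.34 ms.

60 ms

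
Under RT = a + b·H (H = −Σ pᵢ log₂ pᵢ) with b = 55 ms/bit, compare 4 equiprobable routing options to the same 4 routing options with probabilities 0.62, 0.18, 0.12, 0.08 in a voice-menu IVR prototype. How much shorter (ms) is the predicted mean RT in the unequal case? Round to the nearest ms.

The RT saving is b·ΔH. Equiprobable H₀ = log₂(4) = 2.0000 bits; with the given probabilities H = 1.5315 bits.
b·(H₀ − H) = 55 × (2.0000 − 1.5315) = 25.77 ms.

26 ms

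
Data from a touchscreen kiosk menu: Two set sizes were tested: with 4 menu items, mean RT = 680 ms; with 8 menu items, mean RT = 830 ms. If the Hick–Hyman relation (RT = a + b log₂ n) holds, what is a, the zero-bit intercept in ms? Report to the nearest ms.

The slope on a log₂ axis is (830 − 680) / (3 − 2) = 150 ms/bit.
Intercept: a = 680 − 150·log₂(4) = 380.000 ms.

380 ms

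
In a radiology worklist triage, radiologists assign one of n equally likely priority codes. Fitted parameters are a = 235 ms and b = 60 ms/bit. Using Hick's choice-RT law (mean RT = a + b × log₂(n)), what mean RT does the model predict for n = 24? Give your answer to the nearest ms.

log₂(24) = 4.5850 bits, so RT = 235 + 60 × 4.5850 ≈ 510.098 ms.

510 ms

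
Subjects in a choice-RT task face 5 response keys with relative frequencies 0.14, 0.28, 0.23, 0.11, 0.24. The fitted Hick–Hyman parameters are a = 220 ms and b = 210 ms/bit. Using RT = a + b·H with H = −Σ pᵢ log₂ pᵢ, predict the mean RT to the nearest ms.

Entropy contributions −pᵢ log₂ pᵢ: 0.3971, 0.5142, 0.4877, 0.3503, 0.4941; sum H = 2.2434 bits.
RT = a + bH = 220 + 210·2.2434 = 691.12 ms.

691 ms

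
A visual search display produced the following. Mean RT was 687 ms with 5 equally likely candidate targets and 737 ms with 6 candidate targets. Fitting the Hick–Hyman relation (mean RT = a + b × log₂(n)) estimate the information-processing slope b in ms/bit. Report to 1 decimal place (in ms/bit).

190.1 ms/bit

The slope on a log₂ axis is (737 − 687) / (2.5850 − 2.3219) = 190.089 ms/bit.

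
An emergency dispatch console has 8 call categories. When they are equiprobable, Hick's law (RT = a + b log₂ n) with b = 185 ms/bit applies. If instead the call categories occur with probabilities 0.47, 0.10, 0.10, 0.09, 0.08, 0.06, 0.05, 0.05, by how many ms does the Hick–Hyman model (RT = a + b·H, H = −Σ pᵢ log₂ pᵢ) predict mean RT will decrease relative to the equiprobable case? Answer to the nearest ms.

101 ms

The RT saving is b·ΔH. Equiprobable H₀ = log₂(8) = 3.0000 bits; with the given probabilities H = 2.4562 bits.
b·(H₀ − H) = 185 × (3.0000 − 2.4562) = 100.60 ms.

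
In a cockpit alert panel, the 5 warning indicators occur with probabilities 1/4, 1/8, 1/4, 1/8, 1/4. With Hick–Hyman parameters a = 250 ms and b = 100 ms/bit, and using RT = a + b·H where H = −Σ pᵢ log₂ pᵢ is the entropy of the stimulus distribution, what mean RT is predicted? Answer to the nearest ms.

Each term −pᵢ log₂ pᵢ: 0.25·2 + 0.125·3 + 0.25·2 + 0.125·3 + 0.25·2; summed, H = 2.250 bits.
Mean RT = a + bH = 250 + 100·2.250 = 475.00 ms.

475 ms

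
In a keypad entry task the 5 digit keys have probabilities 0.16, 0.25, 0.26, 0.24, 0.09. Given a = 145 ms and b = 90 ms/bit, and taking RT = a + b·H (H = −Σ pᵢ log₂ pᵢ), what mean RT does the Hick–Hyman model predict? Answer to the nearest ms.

346 ms

H = 0.16·log₂(1/0.16) + 0.25·log₂(1/0.25) + 0.26·log₂(1/0.26) + 0.24·log₂(1/0.24) + 0.09·log₂(1/0.09) = 2.2351 bits.
RT = 145 + 90 × 2.2351 = 346.16 ms.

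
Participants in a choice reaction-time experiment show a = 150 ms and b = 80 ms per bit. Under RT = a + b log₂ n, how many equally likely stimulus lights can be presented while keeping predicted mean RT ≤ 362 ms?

6

Information budget: (362 − 150)/80 = 2.6500 bits, so n ≤ 2^2.6500 = 6.277 → at most 6.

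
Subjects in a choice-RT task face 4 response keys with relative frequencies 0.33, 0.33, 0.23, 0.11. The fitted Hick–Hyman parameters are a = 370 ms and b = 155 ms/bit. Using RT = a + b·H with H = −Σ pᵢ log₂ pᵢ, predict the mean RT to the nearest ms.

664 ms

Entropy contributions −pᵢ log₂ pᵢ: 0.5278, 0.5278, 0.4877, 0.3503; sum H = 1.8936 bits.
RT = a + bH = 370 + 155·1.8936 = 663.51 ms.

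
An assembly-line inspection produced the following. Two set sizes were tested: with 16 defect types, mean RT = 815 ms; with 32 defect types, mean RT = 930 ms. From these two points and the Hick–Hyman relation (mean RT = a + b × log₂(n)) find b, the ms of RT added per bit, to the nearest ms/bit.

115 ms/bit

The slope on a log₂ axis is (930 − 815) / (5 − 4) = 115 ms/bit.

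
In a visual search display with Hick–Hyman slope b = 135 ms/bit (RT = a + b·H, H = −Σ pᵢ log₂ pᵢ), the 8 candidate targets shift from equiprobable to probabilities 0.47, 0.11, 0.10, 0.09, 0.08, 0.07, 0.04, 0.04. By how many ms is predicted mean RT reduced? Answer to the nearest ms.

Equiprobable entropy H₀ = log₂ 8 = 3.0000 bits.
Skewed entropy H = −Σ pᵢ log₂ pᵢ = 2.4387 bits.
ΔRT = b·(H₀ − H) = 135 × 0.5613 = 75.78 ms.

76 ms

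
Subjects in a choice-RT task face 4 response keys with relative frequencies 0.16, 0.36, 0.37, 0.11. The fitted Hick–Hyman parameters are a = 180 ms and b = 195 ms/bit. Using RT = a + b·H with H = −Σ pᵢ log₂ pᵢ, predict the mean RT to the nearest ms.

538 ms

H = 0.16·log₂(1/0.16) + 0.36·log₂(1/0.36) + 0.37·log₂(1/0.37) + 0.11·log₂(1/0.11) = 1.8346 bits.
RT = 180 + 195 × 1.8346 = 537.76 ms.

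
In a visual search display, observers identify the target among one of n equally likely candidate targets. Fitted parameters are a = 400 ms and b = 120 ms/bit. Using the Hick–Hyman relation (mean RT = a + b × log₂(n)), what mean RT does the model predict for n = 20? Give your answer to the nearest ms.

919 ms

log₂(20) = 4.3219 bits, so RT = 400 + 120 × 4.3219 ≈ 918.631 ms.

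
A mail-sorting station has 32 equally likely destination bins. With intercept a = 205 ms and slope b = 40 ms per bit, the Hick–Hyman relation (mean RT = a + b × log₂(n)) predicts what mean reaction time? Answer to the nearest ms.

log₂(32) = 5 bits, so RT = 205 + 40 × 5 ≈ 405.000 ms.

405 ms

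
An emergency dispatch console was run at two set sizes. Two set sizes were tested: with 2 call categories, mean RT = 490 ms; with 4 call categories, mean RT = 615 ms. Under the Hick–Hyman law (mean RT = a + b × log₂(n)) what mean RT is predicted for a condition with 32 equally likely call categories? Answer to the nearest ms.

990 ms

Solve the two-equation system in a and b:
  b = (615 − 490) / (log₂ 4 − log₂ 2) = 125 / (2 − 1) = 125 ms/bit
  a = 490 − 125 × 1 = 365 ms
Then RT(32) = 365 + 125 × log₂ 32 = 365 + 125 × 5 ≈ 990.000 ms.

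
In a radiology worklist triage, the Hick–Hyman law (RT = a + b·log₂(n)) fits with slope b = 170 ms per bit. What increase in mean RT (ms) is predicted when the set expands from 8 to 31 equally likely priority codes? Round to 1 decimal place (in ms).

332.2 ms

The intercept a cancels: ΔRT = b·(log₂ n₂ − log₂ n₁) = b·log₂(n₂/n₁).
log₂(31) − log₂(8) = 4.9542 − 3 = 1.9542.
ΔRT = 170 × 1.9542 = 332.213 ms.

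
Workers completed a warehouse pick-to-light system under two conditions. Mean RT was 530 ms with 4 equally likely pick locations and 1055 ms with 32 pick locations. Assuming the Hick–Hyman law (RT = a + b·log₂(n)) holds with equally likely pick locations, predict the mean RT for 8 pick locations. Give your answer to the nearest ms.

705 ms

RT is linear in log₂ n, so two points fix the line:
  b = (1055 − 530) / (log₂ 32 − log₂ 4) = 525 / (5 − 2) = 175 ms/bit
  a = 530 − 175 × 2 = 180 ms
Then RT(8) = 180 + 175 × log₂ 8 = 180 + 175 × 3 ≈ 705.000 ms.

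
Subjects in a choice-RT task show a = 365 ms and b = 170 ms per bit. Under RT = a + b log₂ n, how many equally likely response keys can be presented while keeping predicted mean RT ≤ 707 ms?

Set 365 + 170·log₂ n ≤ 707 → log₂ n ≤ (707 − 365)/170 = 2.0118.
So n ≤ 2^2.0118 = 4.033; the largest integer n is 4.

4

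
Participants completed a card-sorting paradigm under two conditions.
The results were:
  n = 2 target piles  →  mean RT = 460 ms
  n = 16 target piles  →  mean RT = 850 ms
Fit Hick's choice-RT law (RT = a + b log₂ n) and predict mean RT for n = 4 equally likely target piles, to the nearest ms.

590 ms

Fit slope and intercept:
  b = (850 − 460) / (log₂ 16 − log₂ 2) = 390 / (4 − 1) = 130 ms/bit
  a = 460 − 130 × 1 = 330 ms
Then RT(4) = 330 + 130 × log₂ 4 = 330 + 130 × 2 ≈ 590.000 ms.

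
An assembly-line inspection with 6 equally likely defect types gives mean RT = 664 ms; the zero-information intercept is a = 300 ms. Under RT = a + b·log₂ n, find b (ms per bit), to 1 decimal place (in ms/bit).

140.8 ms/bit

b = (664 − 300) / log₂(6) = 364 / 2.5850 = 140.814 ms/bit.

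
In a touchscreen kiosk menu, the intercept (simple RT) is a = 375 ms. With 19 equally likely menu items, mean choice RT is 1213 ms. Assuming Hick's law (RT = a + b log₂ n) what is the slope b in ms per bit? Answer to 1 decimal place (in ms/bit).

197.3 ms/bit

log₂(19) = 4.2479 bits.
b = (RT − a)/log₂ n = (1213 − 375) / 4.2479 = 197.273 ms/bit.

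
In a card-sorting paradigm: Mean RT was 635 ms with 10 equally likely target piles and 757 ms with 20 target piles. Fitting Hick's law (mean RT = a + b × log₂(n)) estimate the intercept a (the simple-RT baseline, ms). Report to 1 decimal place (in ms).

229.7 ms

The slope on a log₂ axis is (757 − 635) / (4.3219 − 3.3219) = 122.000 ms/bit.
Intercept: a = 635 − 122.000·log₂(10) = 229.725 ms.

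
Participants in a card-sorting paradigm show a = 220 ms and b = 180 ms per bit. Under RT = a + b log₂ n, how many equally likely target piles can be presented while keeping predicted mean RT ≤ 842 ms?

Set 220 + 180·log₂ n ≤ 842 → log₂ n ≤ (842 − 220)/180 = 3.4556.
So n ≤ 2^3.4556 = 10.970; the largest integer n is 10.

10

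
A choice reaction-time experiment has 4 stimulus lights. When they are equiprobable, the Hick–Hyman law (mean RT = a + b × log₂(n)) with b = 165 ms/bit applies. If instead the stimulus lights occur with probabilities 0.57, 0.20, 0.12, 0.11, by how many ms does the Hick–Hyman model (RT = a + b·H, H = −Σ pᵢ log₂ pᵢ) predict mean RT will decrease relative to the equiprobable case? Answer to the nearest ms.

The RT saving is b·ΔH. Equiprobable H₀ = log₂(4) = 2.0000 bits; with the given probabilities H = 1.6440 bits.
b·(H₀ − H) = 165 × (2.0000 − 1.6440) = 58.74 ms.

59 ms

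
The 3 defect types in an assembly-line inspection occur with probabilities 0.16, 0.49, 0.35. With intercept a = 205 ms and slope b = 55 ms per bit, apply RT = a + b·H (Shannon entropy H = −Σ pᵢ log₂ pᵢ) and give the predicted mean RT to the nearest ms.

285 ms

Entropy contributions −pᵢ log₂ pᵢ: 0.4230, 0.5043, 0.5301; sum H = 1.4574 bits.
RT = a + bH = 205 + 55·1.4574 = 285.16 ms.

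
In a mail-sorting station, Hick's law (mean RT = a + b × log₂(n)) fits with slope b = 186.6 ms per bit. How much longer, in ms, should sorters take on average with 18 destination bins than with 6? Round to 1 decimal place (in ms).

Only the slope matters, since a is common to both: ΔRT = b·log₂(n₂/n₁).
log₂(18) − log₂(6) = 4.1699 − 2.5850 = 1.5850.
ΔRT = 186.6 × 1.5850 = 295.754 ms.

295.8 ms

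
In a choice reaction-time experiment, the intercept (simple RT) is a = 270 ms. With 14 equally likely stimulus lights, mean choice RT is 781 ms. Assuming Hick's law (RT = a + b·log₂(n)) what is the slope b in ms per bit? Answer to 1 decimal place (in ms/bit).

134.2 ms/bit

14 alternatives carry log₂ 14 = 3.8074 bits; the choice cost is 781 − 270 = 511 ms, so b = 511/3.8074 = 134.214 ms/bit.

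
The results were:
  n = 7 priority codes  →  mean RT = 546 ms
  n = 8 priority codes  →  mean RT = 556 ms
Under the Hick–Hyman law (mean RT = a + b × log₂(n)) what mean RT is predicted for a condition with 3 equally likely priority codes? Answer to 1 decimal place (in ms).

Solve the two-equation system in a and b:
  b = (556 − 546) / (log₂ 8 − log₂ 7) = 10 / (3 − 2.8074) = 51.909 ms/bit
  a = 546 − 51.909 × 2.8074 = 400.273 ms
Then RT(3) = 400.273 + 51.909 × log₂ 3 = 400.273 + 51.909 × 1.5850 ≈ 482.547 ms.

482.5 ms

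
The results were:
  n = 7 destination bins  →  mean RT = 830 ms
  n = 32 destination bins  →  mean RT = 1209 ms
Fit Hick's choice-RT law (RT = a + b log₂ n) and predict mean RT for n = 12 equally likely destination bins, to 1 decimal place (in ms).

964.4 ms

Fit slope and intercept:
  b = (1209 − 830) / (log₂ 32 − log₂ 7) = 379 / (5 − 2.8074) = 172.851 ms/bit
  a = 830 − 172.851 × 2.8074 = 344.747 ms
Then RT(12) = 344.747 + 172.851 × log₂ 12 = 344.747 + 172.851 × 3.5850 ≈ 964.410 ms.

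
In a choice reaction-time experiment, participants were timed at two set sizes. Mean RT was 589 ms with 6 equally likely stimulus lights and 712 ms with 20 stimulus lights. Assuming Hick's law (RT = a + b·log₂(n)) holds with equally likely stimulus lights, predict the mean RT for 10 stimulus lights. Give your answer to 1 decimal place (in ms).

With log₂ n on the abscissa the relation is linear; from the two conditions:
  b = (712 − 589) / (log₂ 20 − log₂ 6) = 123 / (4.3219 − 2.5850) = 70.813 ms/bit
  a = 589 − 70.813 × 2.5850 = 405.951 ms
Then RT(10) = 405.951 + 70.813 × log₂ 10 = 405.951 + 70.813 × 3.3219 ≈ 641.187 ms.

641.2 ms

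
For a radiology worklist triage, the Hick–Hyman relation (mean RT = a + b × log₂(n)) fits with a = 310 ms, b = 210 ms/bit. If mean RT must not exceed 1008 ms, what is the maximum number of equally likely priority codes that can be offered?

10

Set 310 + 210·log₂ n ≤ 1008 → log₂ n ≤ (1008 − 310)/210 = 3.3238.
So n ≤ 2^3.3238 = 10.013; the largest integer n is 10.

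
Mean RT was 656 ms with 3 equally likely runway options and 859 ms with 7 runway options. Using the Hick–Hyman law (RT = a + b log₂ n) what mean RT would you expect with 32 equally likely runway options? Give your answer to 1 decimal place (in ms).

Solve the two-equation system in a and b:
  b = (859 − 656) / (log₂ 7 − log₂ 3) = 203 / (2.8074 − 1.5850) = 166.068 ms/bit
  a = 656 − 166.068 × 1.5850 = 392.789 ms
Then RT(32) = 392.789 + 166.068 × log₂ 32 = 392.789 + 166.068 × 5 ≈ 1223.128 ms.

1223.1 ms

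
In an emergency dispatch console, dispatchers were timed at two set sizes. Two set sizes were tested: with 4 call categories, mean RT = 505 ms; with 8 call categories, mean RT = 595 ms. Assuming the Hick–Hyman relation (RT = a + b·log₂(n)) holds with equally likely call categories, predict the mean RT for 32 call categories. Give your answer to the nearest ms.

Fit slope and intercept:
  b = (595 − 505) / (log₂ 8 − log₂ 4) = 90 / (3 − 2) = 90 ms/bit
  a = 505 − 90 × 2 = 325 ms
Then RT(32) = 325 + 90 × log₂ 32 = 325 + 90 × 5 ≈ 775.000 ms.

775 ms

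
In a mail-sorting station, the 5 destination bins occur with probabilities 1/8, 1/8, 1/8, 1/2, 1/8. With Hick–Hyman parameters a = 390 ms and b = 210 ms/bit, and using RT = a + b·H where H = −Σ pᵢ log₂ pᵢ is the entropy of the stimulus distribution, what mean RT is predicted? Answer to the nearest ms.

810 ms

Each term −pᵢ log₂ pᵢ: 0.125·3 + 0.125·3 + 0.125·3 + 0.5·1 + 0.125·3; summed, H = 2.000 bits.
Mean RT = a + bH = 390 + 210·2.000 = 810.00 ms.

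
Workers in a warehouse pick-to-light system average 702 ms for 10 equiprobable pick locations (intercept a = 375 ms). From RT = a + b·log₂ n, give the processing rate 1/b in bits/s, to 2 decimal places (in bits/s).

b = (702 − 375)/log₂ 10 = 327/3.3219 = 98.437 ms per bit = 0.09844 s/bit; the reciprocal is 10.159 bits/s.

10.16 bits/s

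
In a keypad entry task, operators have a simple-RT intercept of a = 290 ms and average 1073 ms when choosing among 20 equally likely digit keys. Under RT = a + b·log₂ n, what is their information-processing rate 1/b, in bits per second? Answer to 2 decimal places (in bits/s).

Choice component = 1073 − 290 = 783 ms over log₂(20) = 4.3219 bits.
b = 783 / 4.3219 = 181.169 ms/bit, so 1/b = 5.520 bits/s.

5.52 bits/s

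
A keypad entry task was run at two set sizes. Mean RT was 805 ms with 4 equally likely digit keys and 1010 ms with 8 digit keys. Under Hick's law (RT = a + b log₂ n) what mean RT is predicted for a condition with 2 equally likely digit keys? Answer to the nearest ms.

Fit slope and intercept:
  b = (1010 − 805) / (log₂ 8 − log₂ 4) = 205 / (3 − 2) = 205 ms/bit
  a = 805 − 205 × 2 = 395 ms
Then RT(2) = 395 + 205 × log₂ 2 = 395 + 205 × 1 ≈ 600.000 ms.

600 ms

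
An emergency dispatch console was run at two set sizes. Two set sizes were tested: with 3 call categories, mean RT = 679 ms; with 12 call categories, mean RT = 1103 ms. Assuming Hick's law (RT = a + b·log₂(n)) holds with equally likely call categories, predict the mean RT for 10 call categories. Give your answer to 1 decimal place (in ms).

1047.2 ms

Solve the two-equation system in a and b:
  b = (1103 − 679) / (log₂ 12 − log₂ 3) = 424 / (3.5850 − 1.5850) = 212.000 ms/bit
  a = 679 − 212.000 × 1.5850 = 342.988 ms
Then RT(10) = 342.988 + 212.000 × log₂ 10 = 342.988 + 212.000 × 3.3219 ≈ 1047.237 ms.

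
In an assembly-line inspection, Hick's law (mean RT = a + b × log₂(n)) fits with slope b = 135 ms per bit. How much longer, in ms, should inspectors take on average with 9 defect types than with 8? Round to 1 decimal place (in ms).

Only the slope matters, since a is common to both: ΔRT = b·log₂(n₂/n₁).
log₂(9) − log₂(8) = 3.1699 − 3 = 0.1699.
ΔRT = 135 × 0.1699 = 22.940 ms.

22.9 ms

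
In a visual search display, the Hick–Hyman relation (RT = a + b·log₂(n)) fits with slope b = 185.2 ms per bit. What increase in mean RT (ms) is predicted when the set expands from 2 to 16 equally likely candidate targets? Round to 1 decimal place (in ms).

555.6 ms

The intercept a cancels: ΔRT = b·(log₂ n₂ − log₂ n₁) = b·log₂(n₂/n₁).
log₂(16) − log₂(2) = log₂(16/2) = log₂(8) = 3.
ΔRT = 185.2 × 3.0000 = 555.600 ms.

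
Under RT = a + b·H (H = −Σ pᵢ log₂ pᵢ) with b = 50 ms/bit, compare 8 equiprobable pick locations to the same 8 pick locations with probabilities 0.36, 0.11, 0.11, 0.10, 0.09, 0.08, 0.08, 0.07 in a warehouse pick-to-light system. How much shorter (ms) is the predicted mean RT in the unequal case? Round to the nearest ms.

The RT saving is b·ΔH. Equiprobable H₀ = log₂(8) = 3.0000 bits; with the given probabilities H = 2.7276 bits.
b·(H₀ − H) = 50 × (3.0000 − 2.7276) = 13.62 ms.

14 ms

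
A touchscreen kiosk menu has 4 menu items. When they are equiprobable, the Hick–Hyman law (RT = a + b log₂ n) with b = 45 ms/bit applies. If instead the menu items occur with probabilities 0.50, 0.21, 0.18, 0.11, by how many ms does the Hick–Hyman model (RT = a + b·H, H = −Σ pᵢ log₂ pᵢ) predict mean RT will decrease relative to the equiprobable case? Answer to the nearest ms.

10 ms

Equiprobable entropy H₀ = log₂ 4 = 2.0000 bits.
Skewed entropy H = −Σ pᵢ log₂ pᵢ = 1.7684 bits.
ΔRT = b·(H₀ − H) = 45 × 0.2316 = 10.42 ms.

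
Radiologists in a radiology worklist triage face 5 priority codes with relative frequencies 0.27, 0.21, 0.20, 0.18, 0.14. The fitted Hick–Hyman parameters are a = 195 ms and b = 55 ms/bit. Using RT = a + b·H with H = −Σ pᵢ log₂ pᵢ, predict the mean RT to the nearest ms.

321 ms

Entropy contributions −pᵢ log₂ pᵢ: 0.5100, 0.4728, 0.4644, 0.4453, 0.3971; sum H = 2.2896 bits.
RT = a + bH = 195 + 55·2.2896 = 320.93 ms.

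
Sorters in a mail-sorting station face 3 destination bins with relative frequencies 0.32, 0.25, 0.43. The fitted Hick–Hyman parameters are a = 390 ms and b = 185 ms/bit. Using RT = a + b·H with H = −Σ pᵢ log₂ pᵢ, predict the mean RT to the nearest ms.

677 ms

Entropy contributions −pᵢ log₂ pᵢ: 0.5260, 0.5000, 0.5236; sum H = 1.5496 bits.
RT = a + bH = 390 + 185·1.5496 = 676.68 ms.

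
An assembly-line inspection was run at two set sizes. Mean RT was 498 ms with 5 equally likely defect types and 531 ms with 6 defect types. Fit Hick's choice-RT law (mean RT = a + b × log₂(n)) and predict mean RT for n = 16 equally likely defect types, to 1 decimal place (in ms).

With log₂ n on the abscissa the relation is linear; from the two conditions:
  b = (531 − 498) / (log₂ 6 − log₂ 5) = 33 / (2.5850 − 2.3219) = 125.459 ms/bit
  a = 498 − 125.459 × 2.3219 = 206.694 ms
Then RT(16) = 206.694 + 125.459 × log₂ 16 = 206.694 + 125.459 × 4 ≈ 708.529 ms.

708.5 ms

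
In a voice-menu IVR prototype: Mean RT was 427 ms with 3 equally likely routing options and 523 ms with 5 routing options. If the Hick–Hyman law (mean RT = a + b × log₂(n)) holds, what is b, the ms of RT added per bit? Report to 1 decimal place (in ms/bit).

The slope on a log₂ axis is (523 − 427) / (2.3219 − 1.5850) = 130.264 ms/bit.

130.3 ms/bit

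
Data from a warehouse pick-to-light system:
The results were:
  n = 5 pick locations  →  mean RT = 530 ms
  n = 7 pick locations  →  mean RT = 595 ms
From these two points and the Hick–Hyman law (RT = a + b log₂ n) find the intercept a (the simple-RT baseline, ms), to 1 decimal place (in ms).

Slope: b = (595 − 530) / (log₂ 7 − log₂ 5) = 65/0.4854 = 133.903 ms/bit.
Intercept: a = 530 − 133.903·log₂(5) = 219.087 ms.

219.1 ms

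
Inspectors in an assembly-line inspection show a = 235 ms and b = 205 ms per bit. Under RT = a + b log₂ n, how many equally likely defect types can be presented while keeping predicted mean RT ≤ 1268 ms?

32

Information budget: (1268 − 235)/205 = 5.0390 bits, so n ≤ 2^5.0390 = 32.877 → at most 32.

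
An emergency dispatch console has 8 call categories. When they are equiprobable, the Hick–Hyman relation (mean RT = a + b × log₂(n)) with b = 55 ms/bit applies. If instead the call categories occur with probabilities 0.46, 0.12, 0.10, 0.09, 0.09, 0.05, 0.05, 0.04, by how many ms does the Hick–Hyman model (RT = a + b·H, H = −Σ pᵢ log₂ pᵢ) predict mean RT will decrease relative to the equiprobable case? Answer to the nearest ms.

30 ms

The RT saving is b·ΔH. Equiprobable H₀ = log₂(8) = 3.0000 bits; with the given probabilities H = 2.4579 bits.
b·(H₀ − H) = 55 × (3.0000 − 2.4579) = 29.82 ms.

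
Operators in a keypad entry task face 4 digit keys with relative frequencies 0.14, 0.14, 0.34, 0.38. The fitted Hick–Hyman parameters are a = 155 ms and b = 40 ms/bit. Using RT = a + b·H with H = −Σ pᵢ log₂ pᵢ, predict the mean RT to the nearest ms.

Entropy contributions −pᵢ log₂ pᵢ: 0.3971, 0.3971, 0.5292, 0.5305; sum H = 1.8538 bits.
RT = a + bH = 155 + 40·1.8538 = 229.15 ms.

229 ms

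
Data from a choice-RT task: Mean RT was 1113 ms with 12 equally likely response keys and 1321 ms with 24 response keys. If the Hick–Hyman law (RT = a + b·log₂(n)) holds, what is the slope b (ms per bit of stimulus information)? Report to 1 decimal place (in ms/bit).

208.0 ms/bit

Slope: b = (1321 − 1113) / (log₂ 24 − log₂ 12) = 208/1.0000 = 208.000 ms/bit.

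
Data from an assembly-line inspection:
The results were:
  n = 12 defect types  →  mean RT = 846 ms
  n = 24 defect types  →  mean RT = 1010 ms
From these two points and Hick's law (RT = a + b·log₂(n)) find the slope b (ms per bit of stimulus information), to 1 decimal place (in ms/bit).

b = (RT₂ − RT₁)/(log₂ n₂ − log₂ n₁) = (1010 − 846)/(4.5850 − 3.5850) = 164.000 ms/bit.

164.0 ms/bit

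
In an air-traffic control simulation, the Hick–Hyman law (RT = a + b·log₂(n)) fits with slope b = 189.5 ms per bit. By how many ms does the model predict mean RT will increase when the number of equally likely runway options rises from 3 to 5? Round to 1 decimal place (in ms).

139.7 ms

ΔRT = (a + b log₂ n₂) − (a + b log₂ n₁) = b·(log₂ n₂ − log₂ n₁).
log₂(5) − log₂(3) = 2.3219 − 1.5850 = 0.7370.
ΔRT = 189.5 × 0.7370 = 139.655 ms.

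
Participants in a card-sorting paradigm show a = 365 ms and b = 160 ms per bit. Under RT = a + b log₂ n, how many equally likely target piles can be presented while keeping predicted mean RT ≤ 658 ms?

Set 365 + 160·log₂ n ≤ 658 → log₂ n ≤ (658 − 365)/160 = 1.8313.
So n ≤ 2^1.8313 = 3.558; the largest integer n is 3.

3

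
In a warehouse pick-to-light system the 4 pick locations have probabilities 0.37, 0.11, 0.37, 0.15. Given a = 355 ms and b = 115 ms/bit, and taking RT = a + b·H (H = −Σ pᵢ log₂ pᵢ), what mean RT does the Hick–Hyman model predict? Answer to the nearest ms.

565 ms

H = 0.37·log₂(1/0.37) + 0.11·log₂(1/0.11) + 0.37·log₂(1/0.37) + 0.15·log₂(1/0.15) = 1.8223 bits.
RT = 355 + 115 × 1.8223 = 564.56 ms.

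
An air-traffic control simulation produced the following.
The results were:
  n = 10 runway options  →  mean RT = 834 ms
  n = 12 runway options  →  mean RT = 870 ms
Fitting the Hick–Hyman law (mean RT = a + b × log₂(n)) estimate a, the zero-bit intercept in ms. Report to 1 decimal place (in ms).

Slope: b = (870 − 834) / (log₂ 12 − log₂ 10) = 36/0.2630 = 136.864 ms/bit.
Intercept: a = 834 − 136.864·log₂(10) = 379.347 ms.

379.3 ms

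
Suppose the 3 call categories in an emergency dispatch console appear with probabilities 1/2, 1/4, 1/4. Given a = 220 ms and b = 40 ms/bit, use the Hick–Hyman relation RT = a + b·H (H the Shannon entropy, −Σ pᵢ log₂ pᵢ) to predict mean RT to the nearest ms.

H = −Σ pᵢ log₂ pᵢ = 0.5·1 + 0.25·2 + 0.25·2 = 1.500 bits.
RT = 220 + 40 × 1.500 = 280.00 ms.

280 ms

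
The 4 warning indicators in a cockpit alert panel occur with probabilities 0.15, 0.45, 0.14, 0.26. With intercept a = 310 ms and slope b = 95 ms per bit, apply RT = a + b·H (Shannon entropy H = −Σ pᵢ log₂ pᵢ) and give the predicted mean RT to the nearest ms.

H = 0.15·log₂(1/0.15) + 0.45·log₂(1/0.45) + 0.14·log₂(1/0.14) + 0.26·log₂(1/0.26) = 1.8313 bits.
RT = 310 + 95 × 1.8313 = 483.98 ms.

484 ms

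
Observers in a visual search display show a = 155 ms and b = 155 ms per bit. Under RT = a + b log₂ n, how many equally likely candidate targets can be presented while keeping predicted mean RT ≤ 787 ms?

Information budget: (787 − 155)/155 = 4.0774 bits, so n ≤ 2^4.0774 = 16.882 → at most 16.

16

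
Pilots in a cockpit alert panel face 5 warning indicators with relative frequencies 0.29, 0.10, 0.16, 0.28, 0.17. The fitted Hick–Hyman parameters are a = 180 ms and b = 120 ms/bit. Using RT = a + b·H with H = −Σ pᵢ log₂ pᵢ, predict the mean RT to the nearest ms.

H = 0.29·log₂(1/0.29) + 0.10·log₂(1/0.10) + 0.16·log₂(1/0.16) + 0.28·log₂(1/0.28) + 0.17·log₂(1/0.17) = 2.2219 bits.
RT = 180 + 120 × 2.2219 = 446.63 ms.

447 ms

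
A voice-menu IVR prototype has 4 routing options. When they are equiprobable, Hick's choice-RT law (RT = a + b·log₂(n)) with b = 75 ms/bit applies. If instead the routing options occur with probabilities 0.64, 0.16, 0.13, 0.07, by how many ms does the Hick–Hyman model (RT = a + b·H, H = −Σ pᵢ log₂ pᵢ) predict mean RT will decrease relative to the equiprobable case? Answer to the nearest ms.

39 ms

The RT saving is b·ΔH. Equiprobable H₀ = log₂(4) = 2.0000 bits; with the given probabilities H = 1.4863 bits.
b·(H₀ − H) = 75 × (2.0000 − 1.4863) = 38.53 ms.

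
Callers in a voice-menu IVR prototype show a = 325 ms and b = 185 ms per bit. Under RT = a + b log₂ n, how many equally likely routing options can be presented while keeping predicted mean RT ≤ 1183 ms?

24

Information budget: (1183 − 325)/185 = 4.6378 bits, so n ≤ 2^4.6378 = 24.896 → at most 24.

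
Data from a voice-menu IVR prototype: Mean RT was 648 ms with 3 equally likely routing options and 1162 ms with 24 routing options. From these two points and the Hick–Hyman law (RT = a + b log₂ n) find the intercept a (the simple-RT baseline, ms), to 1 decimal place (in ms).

The slope on a log₂ axis is (1162 − 648) / (4.5850 − 1.5850) = 171.333 ms/bit.
a = RT₁ − b·log₂ n₁ = 648 − 171.333 × 1.5850 = 376.443 ms.

376.4 ms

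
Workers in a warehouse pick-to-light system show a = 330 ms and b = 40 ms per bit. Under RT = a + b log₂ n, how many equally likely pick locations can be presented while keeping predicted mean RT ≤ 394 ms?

3

Set 330 + 40·log₂ n ≤ 394 → log₂ n ≤ (394 − 330)/40 = 1.6000.
So n ≤ 2^1.6000 = 3.031; the largest integer n is 3.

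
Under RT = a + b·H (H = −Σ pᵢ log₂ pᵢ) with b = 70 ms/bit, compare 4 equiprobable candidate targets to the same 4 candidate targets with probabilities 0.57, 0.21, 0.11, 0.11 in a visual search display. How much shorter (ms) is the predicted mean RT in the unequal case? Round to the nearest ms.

The RT saving is b·ΔH. Equiprobable H₀ = log₂(4) = 2.0000 bits; with the given probabilities H = 1.6356 bits.
b·(H₀ − H) = 70 × (2.0000 − 1.6356) = 25.50 ms.

26 ms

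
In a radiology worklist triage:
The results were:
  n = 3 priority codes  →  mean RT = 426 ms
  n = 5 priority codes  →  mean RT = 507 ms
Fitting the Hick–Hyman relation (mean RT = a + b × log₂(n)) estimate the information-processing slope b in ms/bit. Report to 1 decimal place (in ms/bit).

The slope on a log₂ axis is (507 − 426) / (2.3219 − 1.5850) = 109.910 ms/bit.

109.9 ms/bit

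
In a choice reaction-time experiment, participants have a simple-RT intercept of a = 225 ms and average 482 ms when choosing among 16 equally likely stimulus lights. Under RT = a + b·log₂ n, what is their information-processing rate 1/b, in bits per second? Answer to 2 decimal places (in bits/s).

b = (482 − 225)/log₂ 16 = 257/4 = 64.250 ms per bit = 0.06425 s/bit; the reciprocal is 15.564 bits/s.

15.56 bits/s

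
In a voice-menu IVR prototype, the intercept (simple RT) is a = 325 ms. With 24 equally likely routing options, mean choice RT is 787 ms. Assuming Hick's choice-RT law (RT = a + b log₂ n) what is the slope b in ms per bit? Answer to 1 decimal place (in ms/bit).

log₂(24) = 4.5850 bits.
b = (RT − a)/log₂ n = (787 − 325) / 4.5850 = 100.764 ms/bit.

100.8 ms/bit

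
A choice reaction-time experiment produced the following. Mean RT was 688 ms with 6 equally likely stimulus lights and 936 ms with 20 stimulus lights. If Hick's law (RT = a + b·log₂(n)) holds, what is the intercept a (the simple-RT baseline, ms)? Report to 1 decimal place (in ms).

The slope on a log₂ axis is (936 − 688) / (4.3219 − 2.5850) = 142.778 ms/bit.
Intercept: a = 688 − 142.778·log₂(6) = 318.925 ms.

318.9 ms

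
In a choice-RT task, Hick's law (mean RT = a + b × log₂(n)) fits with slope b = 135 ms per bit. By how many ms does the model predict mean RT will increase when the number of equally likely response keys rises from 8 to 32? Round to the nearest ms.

The intercept a cancels: ΔRT = b·(log₂ n₂ − log₂ n₁) = b·log₂(n₂/n₁).
log₂(32) − log₂(8) = log₂(32/8) = log₂(4) = 2.
ΔRT = 135 × 2.0000 = 270.000 ms.

270 ms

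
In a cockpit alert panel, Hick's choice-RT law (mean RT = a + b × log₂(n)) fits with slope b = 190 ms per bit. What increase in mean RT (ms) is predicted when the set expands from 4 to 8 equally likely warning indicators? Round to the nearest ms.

190 ms

The intercept a cancels: ΔRT = b·(log₂ n₂ − log₂ n₁) = b·log₂(n₂/n₁).
log₂(8) − log₂(4) = log₂(8/4) = log₂(2) = 1.
ΔRT = 190 × 1.0000 = 190.000 ms.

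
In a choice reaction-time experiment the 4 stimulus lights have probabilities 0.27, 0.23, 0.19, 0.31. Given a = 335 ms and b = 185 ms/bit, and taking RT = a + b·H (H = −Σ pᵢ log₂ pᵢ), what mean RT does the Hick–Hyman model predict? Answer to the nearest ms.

H = 0.27·log₂(1/0.27) + 0.23·log₂(1/0.23) + 0.19·log₂(1/0.19) + 0.31·log₂(1/0.31) = 1.9767 bits.
RT = 335 + 185 × 1.9767 = 700.69 ms.

701 ms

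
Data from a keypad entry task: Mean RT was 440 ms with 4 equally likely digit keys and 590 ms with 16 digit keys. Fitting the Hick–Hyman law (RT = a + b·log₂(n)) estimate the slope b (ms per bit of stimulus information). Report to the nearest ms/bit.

b = (RT₂ − RT₁)/(log₂ n₂ − log₂ n₁) = (590 − 440)/(4 − 2) = 75 ms/bit.

75 ms/bit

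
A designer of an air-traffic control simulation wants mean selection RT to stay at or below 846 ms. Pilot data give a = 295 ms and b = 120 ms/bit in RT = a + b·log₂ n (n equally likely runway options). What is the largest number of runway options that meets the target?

Information budget: (846 − 295)/120 = 4.5917 bits, so n ≤ 2^4.5917 = 24.112 → at most 24.

24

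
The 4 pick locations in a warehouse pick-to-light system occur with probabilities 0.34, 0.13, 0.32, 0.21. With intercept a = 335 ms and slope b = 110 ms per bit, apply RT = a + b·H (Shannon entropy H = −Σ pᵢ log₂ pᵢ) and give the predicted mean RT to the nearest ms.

545 ms

Entropy contributions −pᵢ log₂ pᵢ: 0.5292, 0.3826, 0.5260, 0.4728; sum H = 1.9107 bits.
RT = a + bH = 335 + 110·1.9107 = 545.17 ms.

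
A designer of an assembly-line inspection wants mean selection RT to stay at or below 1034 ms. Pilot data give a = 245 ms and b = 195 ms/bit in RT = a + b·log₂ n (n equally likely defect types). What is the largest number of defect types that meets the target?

16

Information budget: (1034 − 245)/195 = 4.0462 bits, so n ≤ 2^4.0462 = 16.520 → at most 16.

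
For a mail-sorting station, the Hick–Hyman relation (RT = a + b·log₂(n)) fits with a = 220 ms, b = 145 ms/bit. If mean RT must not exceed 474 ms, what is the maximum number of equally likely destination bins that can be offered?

Set 220 + 145·log₂ n ≤ 474 → log₂ n ≤ (474 − 220)/145 = 1.7517.
So n ≤ 2^1.7517 = 3.368; the largest integer n is 3.

3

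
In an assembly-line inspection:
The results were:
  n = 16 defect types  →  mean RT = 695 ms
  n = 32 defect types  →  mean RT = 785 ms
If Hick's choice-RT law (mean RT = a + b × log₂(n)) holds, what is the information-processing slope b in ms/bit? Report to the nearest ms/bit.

90 ms/bit

Slope: b = (785 − 695) / (log₂ 32 − log₂ 16) = 90/1.0000 = 90 ms/bit.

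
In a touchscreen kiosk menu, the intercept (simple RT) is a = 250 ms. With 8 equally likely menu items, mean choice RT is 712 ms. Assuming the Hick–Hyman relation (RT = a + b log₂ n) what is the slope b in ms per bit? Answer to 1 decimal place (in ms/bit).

b = (712 − 250) / log₂(8) = 462 / 3 = 154.000 ms/bit.

154.0 ms/bit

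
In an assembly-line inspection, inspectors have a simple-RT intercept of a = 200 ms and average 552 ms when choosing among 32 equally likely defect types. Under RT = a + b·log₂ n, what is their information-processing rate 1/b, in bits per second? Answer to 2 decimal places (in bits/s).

14.20 bits/s

b = (552 − 200)/log₂ 32 = 352/5 = 70.400 ms per bit = 0.07040 s/bit; the reciprocal is 14.205 bits/s.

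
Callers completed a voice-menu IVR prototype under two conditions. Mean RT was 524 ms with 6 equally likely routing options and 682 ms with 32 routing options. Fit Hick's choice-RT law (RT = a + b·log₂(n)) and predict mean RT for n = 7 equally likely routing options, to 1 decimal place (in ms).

RT is linear in log₂ n, so two points fix the line:
  b = (682 − 524) / (log₂ 32 − log₂ 6) = 158 / (5 − 2.5850) = 65.423 ms/bit
  a = 524 − 65.423 × 2.5850 = 354.883 ms
Then RT(7) = 354.883 + 65.423 × log₂ 7 = 354.883 + 65.423 × 2.8074 ≈ 538.550 ms.

538.5 ms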